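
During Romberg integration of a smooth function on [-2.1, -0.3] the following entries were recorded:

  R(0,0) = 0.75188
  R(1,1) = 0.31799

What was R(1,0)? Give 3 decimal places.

From R(1,1) = (4·R(1,0) − R(0,0))/3, solve for R(1,0):
4·R(1,0) = 3·0.31799 + 0.75188 = 1.70585
R(1,0) = 0.42646

0.426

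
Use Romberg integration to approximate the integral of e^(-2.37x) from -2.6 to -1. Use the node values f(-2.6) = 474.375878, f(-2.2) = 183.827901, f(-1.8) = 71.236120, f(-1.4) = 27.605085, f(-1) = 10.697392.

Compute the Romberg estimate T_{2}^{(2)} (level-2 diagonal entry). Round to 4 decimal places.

T_{0}^{(0)} (trapezoid, 1 panel, h=1.6000): 388.058616
T_{1}^{(0)} (trapezoid, 2 panels, h=0.8000): 251.018204
T_{2}^{(0)} (trapezoid, 4 panels, h=0.4000): 210.082296
T_{1}^{(1)} = 251.018204 + (251.018204 − 388.058616)/3 = 205.338067
T_{2}^{(1)} = 210.082296 + (210.082296 − 251.018204)/3 = 196.436993
T_{2}^{(2)} = 196.436993 + (196.436993 − 205.338067)/15 = 195.843588

195.8436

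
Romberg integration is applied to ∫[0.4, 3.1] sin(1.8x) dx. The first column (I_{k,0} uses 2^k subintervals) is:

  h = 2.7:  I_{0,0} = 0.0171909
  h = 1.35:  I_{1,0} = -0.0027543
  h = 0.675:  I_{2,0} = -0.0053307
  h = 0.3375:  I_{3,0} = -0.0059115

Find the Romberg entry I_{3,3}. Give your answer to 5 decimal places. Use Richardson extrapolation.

-0.00610

Richardson extrapolation on the trapezoidal column (denominator 4−1=3):
I_{1,1} = -0.0027543 + (-0.0027543 − 0.0171909)/3 = -0.0094027
I_{2,1} = -0.0053307 + (-0.0053307 − (-0.0027543))/3 = -0.0061895
I_{3,1} = (4·(-0.0059115) − (-0.0053307)) / 3 = -0.0061051
I_{2,2} = -0.0061895 + (-0.0061895 − (-0.0094027))/15 = -0.0059753
I_{3,2} = -0.0061051 + (-0.0061051 − (-0.0061895))/15 = -0.0060995
I_{3,3} = -0.0060995 + (-0.0060995 − (-0.0059753))/63 = -0.0061015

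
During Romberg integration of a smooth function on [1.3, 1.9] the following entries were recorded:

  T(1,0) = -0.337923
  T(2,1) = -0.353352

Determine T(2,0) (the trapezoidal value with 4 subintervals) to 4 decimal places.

From T(2,1) = (4·T(2,0) − T(1,0))/3, solve for T(2,0):
4·T(2,0) = 3·(-0.353352) + (-0.337923) = -1.397979
T(2,0) = -0.349495

-0.3495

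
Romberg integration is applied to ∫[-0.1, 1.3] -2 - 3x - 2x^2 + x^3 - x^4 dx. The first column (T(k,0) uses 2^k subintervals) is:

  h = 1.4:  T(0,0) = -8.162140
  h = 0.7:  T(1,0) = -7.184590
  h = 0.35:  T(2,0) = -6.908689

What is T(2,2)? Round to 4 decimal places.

-6.8139

Richardson extrapolation on the trapezoidal column (denominator 4−1=3):
T(1,1) = (4·(-7.184590) − (-8.162140)) / 3 = -6.858740
T(2,1) = -6.908689 + (-6.908689 − (-7.184590))/3 = -6.816722
T(2,2) = (16·(-6.816722) − (-6.858740)) / 15 = -6.813921
(Column j=1 coincides with Simpson's rule on the same nodes.)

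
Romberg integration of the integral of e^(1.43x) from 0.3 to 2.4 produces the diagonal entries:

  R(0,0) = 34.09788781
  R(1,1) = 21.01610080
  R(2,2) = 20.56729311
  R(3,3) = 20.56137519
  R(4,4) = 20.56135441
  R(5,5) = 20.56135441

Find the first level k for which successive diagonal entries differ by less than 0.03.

|R(1,1) − R(0,0)| = 13.08178701 ≥ 0.03
|R(2,2) − R(1,1)| = 0.44880769 ≥ 0.03
|R(3,3) − R(2,2)| = 0.00591792 < 0.03

k = 3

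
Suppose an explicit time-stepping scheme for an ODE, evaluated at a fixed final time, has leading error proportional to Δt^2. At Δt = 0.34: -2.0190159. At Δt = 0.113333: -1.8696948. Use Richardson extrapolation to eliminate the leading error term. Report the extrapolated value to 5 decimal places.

Extrapolated value = (9·A(Δt/3) − A(Δt)) / (9 − 1)
= (9·(-1.8696948) − (-2.0190159)) / 8
= -14.8082373 / 8 = -1.8510297

-1.85103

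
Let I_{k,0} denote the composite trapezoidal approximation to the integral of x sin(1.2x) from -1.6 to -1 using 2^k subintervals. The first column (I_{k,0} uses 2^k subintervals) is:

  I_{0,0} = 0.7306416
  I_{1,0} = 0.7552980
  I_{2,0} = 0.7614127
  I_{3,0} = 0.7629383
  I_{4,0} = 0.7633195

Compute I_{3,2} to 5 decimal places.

0.76345

Richardson extrapolation on the trapezoidal column (denominator 4−1=3):
I_{2,1} = (4·0.7614127 − 0.7552980) / 3 = 0.7634509
I_{3,1} = 0.7629383 + (0.7629383 − 0.7614127)/3 = 0.7634468
I_{3,2} = 0.7634468 + (0.7634468 − 0.7634509)/15 = 0.7634465
(Column j=1 coincides with Simpson's rule on the same nodes.)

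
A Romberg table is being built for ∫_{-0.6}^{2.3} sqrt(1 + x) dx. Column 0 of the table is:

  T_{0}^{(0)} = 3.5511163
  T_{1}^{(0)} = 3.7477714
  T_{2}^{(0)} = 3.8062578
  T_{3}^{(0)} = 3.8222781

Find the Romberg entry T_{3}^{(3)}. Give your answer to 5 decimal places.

T_{1}^{(1)} = 3.7477714 + (3.7477714 − 3.5511163)/3 = 3.8133231
T_{2}^{(1)} = 3.8062578 + (3.8062578 − 3.7477714)/3 = 3.8257533
T_{3}^{(1)} = (4·3.8222781 − 3.8062578) / 3 = 3.8276182
T_{2}^{(2)} = (16·3.8257533 − 3.8133231) / 15 = 3.8265820
T_{3}^{(2)} = 3.8276182 + (3.8276182 − 3.8257533)/15 = 3.8277425
T_{3}^{(3)} = 3.8277425 + (3.8277425 − 3.8265820)/63 = 3.8277609

3.82776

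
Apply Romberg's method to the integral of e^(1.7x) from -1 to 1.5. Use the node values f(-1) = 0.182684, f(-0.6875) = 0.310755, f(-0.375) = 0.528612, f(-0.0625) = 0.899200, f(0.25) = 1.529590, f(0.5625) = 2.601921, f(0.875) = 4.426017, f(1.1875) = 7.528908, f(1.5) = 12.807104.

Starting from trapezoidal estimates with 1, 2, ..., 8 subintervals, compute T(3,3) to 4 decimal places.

T(0,0) (trapezoid, 1 panel, h=2.5000): 16.237235
T(1,0) (trapezoid, 2 panels, h=1.2500): 10.030605
T(2,0) (trapezoid, 4 panels, h=0.6250): 8.111946
T(3,0) (trapezoid, 8 panels, h=0.3125): 7.599968
T(1,1) = 10.030605 + (10.030605 − 16.237235)/3 = 7.961728
T(2,1) = 8.111946 + (8.111946 − 10.030605)/3 = 7.472393
T(3,1) = 7.599968 + (7.599968 − 8.111946)/3 = 7.429309
T(2,2) = 7.472393 + (7.472393 − 7.961728)/15 = 7.439771
T(3,2) = 7.429309 + (7.429309 − 7.472393)/15 = 7.426437
T(3,3) = 7.426437 + (7.426437 − 7.439771)/63 = 7.426225

7.4262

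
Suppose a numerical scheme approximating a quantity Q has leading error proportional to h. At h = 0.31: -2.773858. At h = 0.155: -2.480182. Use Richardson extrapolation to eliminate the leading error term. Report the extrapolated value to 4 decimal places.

The leading error scales as h; refining by a factor of 2 reduces it by 2^1 = 2.
Extrapolated value = (2·A(h/2) − A(h)) / (2 − 1)
= (2·(-2.480182) − (-2.773858)) / 1
= -2.186506 / 1 = -2.186506

-2.1865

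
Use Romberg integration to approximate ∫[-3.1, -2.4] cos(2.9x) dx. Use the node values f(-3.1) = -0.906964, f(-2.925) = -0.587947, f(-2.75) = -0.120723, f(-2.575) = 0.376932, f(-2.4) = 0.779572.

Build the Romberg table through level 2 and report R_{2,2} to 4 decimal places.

R_{0,0} (trapezoid, 1 panel, h=0.7000): -0.044587
R_{1,0} (trapezoid, 2 panels, h=0.3500): -0.064547
R_{2,0} (trapezoid, 4 panels, h=0.1750): -0.069201
R_{1,1} = -0.064547 + (-0.064547 − (-0.044587))/3 = -0.071200
R_{2,1} = -0.069201 + (-0.069201 − (-0.064547))/3 = -0.070752
R_{2,2} = -0.070752 + (-0.070752 − (-0.071200))/15 = -0.070722

-0.0707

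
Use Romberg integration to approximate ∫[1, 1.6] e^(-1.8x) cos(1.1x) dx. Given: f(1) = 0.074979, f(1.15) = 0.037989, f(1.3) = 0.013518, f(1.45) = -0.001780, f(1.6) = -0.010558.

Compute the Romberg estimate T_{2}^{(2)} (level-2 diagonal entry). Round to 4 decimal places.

T_{0}^{(0)} (trapezoid, 1 panel, h=0.6000): 0.019326
T_{1}^{(0)} (trapezoid, 2 panels, h=0.3000): 0.013719
T_{2}^{(0)} (trapezoid, 4 panels, h=0.1500): 0.012291
T_{1}^{(1)} = 0.013719 + (0.013719 − 0.019326)/3 = 0.011850
T_{2}^{(1)} = 0.012291 + (0.012291 − 0.013719)/3 = 0.011815
T_{2}^{(2)} = 0.011815 + (0.011815 − 0.011850)/15 = 0.011813

0.0118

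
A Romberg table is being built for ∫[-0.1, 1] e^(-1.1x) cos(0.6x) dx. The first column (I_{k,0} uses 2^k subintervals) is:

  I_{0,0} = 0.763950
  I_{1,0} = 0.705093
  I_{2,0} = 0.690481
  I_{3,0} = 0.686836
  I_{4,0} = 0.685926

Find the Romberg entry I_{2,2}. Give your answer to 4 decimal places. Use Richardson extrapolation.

0.6856

Richardson extrapolation on the trapezoidal column (denominator 4−1=3):
I_{1,1} = (4·0.705093 − 0.763950) / 3 = 0.685474
I_{2,1} = 0.690481 + (0.690481 − 0.705093)/3 = 0.685610
I_{2,2} = 0.685610 + (0.685610 − 0.685474)/15 = 0.685619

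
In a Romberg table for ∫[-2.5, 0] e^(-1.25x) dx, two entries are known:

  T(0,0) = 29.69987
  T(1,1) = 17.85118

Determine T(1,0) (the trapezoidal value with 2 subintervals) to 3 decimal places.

From T(1,1) = (4·T(1,0) − T(0,0))/3, solve for T(1,0):
4·T(1,0) = 3·17.85118 + 29.69987 = 83.25341
T(1,0) = 20.81335

20.813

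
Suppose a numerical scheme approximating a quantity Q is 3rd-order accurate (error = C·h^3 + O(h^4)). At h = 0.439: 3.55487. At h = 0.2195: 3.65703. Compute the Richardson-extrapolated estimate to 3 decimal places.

3.672

The leading error scales as h^3; refining by a factor of 2 reduces it by 2^3 = 8.
Extrapolated value = (8·A(h/2) − A(h)) / (8 − 1)
= (8·3.65703 − 3.55487) / 7
= 25.70137 / 7 = 3.67162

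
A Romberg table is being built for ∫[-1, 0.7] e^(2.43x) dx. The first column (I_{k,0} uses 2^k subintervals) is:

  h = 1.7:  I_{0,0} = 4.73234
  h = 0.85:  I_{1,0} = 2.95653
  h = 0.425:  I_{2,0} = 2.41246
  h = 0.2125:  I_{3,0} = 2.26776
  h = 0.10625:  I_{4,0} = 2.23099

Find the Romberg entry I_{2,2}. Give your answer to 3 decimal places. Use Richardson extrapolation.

Richardson extrapolation on the trapezoidal column (denominator 4−1=3):
I_{1,1} = (4·2.95653 − 4.73234) / 3 = 2.36459
I_{2,1} = 2.41246 + (2.41246 − 2.95653)/3 = 2.23110
I_{2,2} = (16·2.23110 − 2.36459) / 15 = 2.22220

2.222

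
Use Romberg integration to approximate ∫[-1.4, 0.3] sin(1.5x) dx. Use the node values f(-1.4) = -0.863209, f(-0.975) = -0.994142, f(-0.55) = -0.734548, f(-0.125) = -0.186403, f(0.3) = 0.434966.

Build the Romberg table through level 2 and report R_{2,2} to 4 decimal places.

R_{0,0} (trapezoid, 1 panel, h=1.7000): -0.364007
R_{1,0} (trapezoid, 2 panels, h=0.8500): -0.806369
R_{2,0} (trapezoid, 4 panels, h=0.4250): -0.904916
R_{1,1} = -0.806369 + (-0.806369 − (-0.364007))/3 = -0.953823
R_{2,1} = -0.904916 + (-0.904916 − (-0.806369))/3 = -0.937765
R_{2,2} = -0.937765 + (-0.937765 − (-0.953823))/15 = -0.936694

-0.9367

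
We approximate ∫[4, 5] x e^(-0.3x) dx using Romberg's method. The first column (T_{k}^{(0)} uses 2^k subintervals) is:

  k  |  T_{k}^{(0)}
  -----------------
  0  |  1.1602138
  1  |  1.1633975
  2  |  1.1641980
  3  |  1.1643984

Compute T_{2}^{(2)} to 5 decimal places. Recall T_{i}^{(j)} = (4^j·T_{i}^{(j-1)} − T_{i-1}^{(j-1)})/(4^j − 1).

Richardson extrapolation on the trapezoidal column (denominator 4−1=3):
T_{1}^{(1)} = 1.1633975 + (1.1633975 − 1.1602138)/3 = 1.1644587
T_{2}^{(1)} = 1.1641980 + (1.1641980 − 1.1633975)/3 = 1.1644648
T_{2}^{(2)} = (16·1.1644648 − 1.1644587) / 15 = 1.1644652

1.16447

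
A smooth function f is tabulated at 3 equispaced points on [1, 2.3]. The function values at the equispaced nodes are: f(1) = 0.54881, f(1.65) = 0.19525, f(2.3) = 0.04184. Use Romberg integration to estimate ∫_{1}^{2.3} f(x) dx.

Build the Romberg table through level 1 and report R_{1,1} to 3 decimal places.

0.297

R_{0,0} (trapezoid, 1 panel, h=1.3000): 0.38392
R_{1,0} (trapezoid, 2 panels, h=0.6500): 0.31887
R_{1,1} = 0.31887 + (0.31887 − 0.38392)/3 = 0.29719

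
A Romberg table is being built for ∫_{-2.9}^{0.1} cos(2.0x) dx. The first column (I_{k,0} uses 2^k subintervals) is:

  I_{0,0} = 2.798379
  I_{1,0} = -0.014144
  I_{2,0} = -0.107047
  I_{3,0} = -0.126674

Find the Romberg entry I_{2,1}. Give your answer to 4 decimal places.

-0.1380

I_{2,1} = -0.107047 + (-0.107047 − (-0.014144))/3 = -0.138015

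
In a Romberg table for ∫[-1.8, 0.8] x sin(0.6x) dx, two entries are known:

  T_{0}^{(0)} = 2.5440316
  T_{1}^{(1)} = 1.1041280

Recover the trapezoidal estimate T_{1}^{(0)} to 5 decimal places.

1.46410

From T_{1}^{(1)} = (4·T_{1}^{(0)} − T_{0}^{(0)})/3, solve for T_{1}^{(0)}:
4·T_{1}^{(0)} = 3·1.1041280 + 2.5440316 = 5.8564156
T_{1}^{(0)} = 1.4641039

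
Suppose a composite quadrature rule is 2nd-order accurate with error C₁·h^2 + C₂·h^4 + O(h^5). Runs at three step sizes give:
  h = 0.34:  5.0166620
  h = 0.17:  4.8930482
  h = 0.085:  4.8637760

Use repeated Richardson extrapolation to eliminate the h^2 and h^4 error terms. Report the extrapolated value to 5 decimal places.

4.85416

First eliminate the h^2 term (factor 2^2 = 4):
  B₁ = (4·4.8930482 − 5.0166620)/3 = 4.8518436
  B₂ = (4·4.8637760 − 4.8930482)/3 = 4.8540186
Then eliminate the h^4 term (factor 2^4 = 16):
  (16·4.8540186 − 4.8518436)/15 = 4.8541636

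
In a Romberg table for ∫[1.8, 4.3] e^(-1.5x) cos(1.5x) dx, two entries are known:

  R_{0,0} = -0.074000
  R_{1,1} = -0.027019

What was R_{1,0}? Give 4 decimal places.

-0.0388

From R_{1,1} = (4·R_{1,0} − R_{0,0})/3, solve for R_{1,0}:
4·R_{1,0} = 3·(-0.027019) + (-0.074000) = -0.155057
R_{1,0} = -0.038764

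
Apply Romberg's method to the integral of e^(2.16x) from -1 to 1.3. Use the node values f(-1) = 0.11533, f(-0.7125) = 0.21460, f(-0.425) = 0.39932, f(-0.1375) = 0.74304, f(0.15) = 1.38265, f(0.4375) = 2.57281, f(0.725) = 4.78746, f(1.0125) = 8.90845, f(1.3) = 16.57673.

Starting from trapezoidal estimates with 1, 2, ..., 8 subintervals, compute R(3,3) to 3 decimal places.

R(0,0) (trapezoid, 1 panel, h=2.3000): 19.19587
R(1,0) (trapezoid, 2 panels, h=1.1500): 11.18798
R(2,0) (trapezoid, 4 panels, h=0.5750): 8.57639
R(3,0) (trapezoid, 8 panels, h=0.2875): 7.86438
R(1,1) = 11.18798 + (11.18798 − 19.19587)/3 = 8.51868
R(2,1) = 8.57639 + (8.57639 − 11.18798)/3 = 7.70586
R(3,1) = 7.86438 + (7.86438 − 8.57639)/3 = 7.62704
R(2,2) = 7.70586 + (7.70586 − 8.51868)/15 = 7.65167
R(3,2) = 7.62704 + (7.62704 − 7.70586)/15 = 7.62179
R(3,3) = 7.62179 + (7.62179 − 7.65167)/63 = 7.62132

7.621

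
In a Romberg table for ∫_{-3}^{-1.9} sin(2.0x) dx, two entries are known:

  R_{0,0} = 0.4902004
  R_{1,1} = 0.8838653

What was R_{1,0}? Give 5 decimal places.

From R_{1,1} = (4·R_{1,0} − R_{0,0})/3, solve for R_{1,0}:
4·R_{1,0} = 3·0.8838653 + 0.4902004 = 3.1417963
R_{1,0} = 0.7854491

0.78545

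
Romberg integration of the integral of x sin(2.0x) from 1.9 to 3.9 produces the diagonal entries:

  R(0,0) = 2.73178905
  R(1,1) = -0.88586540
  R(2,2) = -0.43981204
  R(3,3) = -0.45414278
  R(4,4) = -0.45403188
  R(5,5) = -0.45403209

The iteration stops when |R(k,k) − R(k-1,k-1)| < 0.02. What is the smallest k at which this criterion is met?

k = 3

|R(1,1) − R(0,0)| = 3.61765445 ≥ 0.02
|R(2,2) − R(1,1)| = 0.44605336 ≥ 0.02
|R(3,3) − R(2,2)| = 0.01433074 < 0.02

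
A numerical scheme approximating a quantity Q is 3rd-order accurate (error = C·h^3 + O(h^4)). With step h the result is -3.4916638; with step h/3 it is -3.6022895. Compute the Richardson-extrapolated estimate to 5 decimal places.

-3.60654

The leading error scales as h^3; refining by a factor of 3 reduces it by 3^3 = 27.
Extrapolated value = (27·A(h/3) − A(h)) / (27 − 1)
= (27·(-3.6022895) − (-3.4916638)) / 26
= -93.7701527 / 26 = -3.6065443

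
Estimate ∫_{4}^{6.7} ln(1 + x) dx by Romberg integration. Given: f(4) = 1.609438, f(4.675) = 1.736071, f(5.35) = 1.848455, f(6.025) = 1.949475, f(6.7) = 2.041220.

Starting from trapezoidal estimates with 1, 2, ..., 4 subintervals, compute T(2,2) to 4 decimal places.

4.9702

T(0,0) (trapezoid, 1 panel, h=2.7000): 4.928388
T(1,0) (trapezoid, 2 panels, h=1.3500): 4.959608
T(2,0) (trapezoid, 4 panels, h=0.6750): 4.967548
T(1,1) = 4.959608 + (4.959608 − 4.928388)/3 = 4.970015
T(2,1) = 4.967548 + (4.967548 − 4.959608)/3 = 4.970195
T(2,2) = 4.970195 + (4.970195 − 4.970015)/15 = 4.970207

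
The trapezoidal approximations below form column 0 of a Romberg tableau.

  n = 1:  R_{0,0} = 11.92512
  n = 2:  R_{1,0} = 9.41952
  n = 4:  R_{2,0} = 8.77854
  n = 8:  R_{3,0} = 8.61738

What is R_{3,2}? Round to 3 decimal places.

8.564

Richardson extrapolation on the trapezoidal column (denominator 4−1=3):
R_{2,1} = 8.77854 + (8.77854 − 9.41952)/3 = 8.56488
R_{3,1} = 8.61738 + (8.61738 − 8.77854)/3 = 8.56366
R_{3,2} = 8.56366 + (8.56366 − 8.56488)/15 = 8.56358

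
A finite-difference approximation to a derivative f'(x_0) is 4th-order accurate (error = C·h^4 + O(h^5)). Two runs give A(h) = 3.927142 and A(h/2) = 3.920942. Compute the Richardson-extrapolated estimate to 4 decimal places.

Extrapolated value = (16·A(h/2) − A(h)) / (16 − 1)
= (16·3.920942 − 3.927142) / 15
= 58.807930 / 15 = 3.920529

3.9205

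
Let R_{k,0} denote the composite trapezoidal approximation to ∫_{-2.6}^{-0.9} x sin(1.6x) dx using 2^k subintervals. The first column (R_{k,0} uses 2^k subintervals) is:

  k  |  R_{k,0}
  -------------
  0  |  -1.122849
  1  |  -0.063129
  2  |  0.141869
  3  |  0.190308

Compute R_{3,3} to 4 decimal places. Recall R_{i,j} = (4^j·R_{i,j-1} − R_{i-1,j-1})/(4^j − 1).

0.2062

R_{1,1} = (4·(-0.063129) − (-1.122849)) / 3 = 0.290111
R_{2,1} = (4·0.141869 − (-0.063129)) / 3 = 0.210202
R_{3,1} = (4·0.190308 − 0.141869) / 3 = 0.206454
R_{2,2} = 0.210202 + (0.210202 − 0.290111)/15 = 0.204875
R_{3,2} = (16·0.206454 − 0.210202) / 15 = 0.206204
R_{3,3} = 0.206204 + (0.206204 − 0.204875)/63 = 0.206225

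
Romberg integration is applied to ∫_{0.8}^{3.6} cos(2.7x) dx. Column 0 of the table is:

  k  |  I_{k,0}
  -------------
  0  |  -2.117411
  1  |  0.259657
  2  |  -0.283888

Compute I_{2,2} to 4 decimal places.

-0.5662

I_{1,1} = (4·0.259657 − (-2.117411)) / 3 = 1.052013
I_{2,1} = (4·(-0.283888) − 0.259657) / 3 = -0.465070
I_{2,2} = (16·(-0.465070) − 1.052013) / 15 = -0.566209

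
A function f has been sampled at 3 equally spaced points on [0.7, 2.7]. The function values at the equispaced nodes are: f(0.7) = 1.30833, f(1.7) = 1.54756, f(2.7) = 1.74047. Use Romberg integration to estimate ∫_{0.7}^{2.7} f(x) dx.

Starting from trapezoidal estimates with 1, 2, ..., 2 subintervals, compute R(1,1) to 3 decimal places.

3.080

R(0,0) (trapezoid, 1 panel, h=2.0000): 3.04880
R(1,0) (trapezoid, 2 panels, h=1.0000): 3.07196
R(1,1) = 3.07196 + (3.07196 − 3.04880)/3 = 3.07968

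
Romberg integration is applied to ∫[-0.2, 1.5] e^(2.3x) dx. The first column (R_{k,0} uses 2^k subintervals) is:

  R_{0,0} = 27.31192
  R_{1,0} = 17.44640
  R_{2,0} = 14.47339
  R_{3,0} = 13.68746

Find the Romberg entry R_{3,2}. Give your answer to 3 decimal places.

13.422

R_{2,1} = (4·14.47339 − 17.44640) / 3 = 13.48239
R_{3,1} = 13.68746 + (13.68746 − 14.47339)/3 = 13.42548
R_{3,2} = (16·13.42548 − 13.48239) / 15 = 13.42169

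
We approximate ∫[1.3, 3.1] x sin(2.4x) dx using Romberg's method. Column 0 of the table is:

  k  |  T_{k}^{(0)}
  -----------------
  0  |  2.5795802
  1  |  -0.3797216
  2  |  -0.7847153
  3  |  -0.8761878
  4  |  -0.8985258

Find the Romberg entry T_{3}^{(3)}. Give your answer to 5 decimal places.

T_{1}^{(1)} = (4·(-0.3797216) − 2.5795802) / 3 = -1.3661555
T_{2}^{(1)} = -0.7847153 + (-0.7847153 − (-0.3797216))/3 = -0.9197132
T_{3}^{(1)} = (4·(-0.8761878) − (-0.7847153)) / 3 = -0.9066786
T_{2}^{(2)} = -0.9197132 + (-0.9197132 − (-1.3661555))/15 = -0.8899504
T_{3}^{(2)} = -0.9066786 + (-0.9066786 − (-0.9197132))/15 = -0.9058096
T_{3}^{(3)} = (64·(-0.9058096) − (-0.8899504)) / 63 = -0.9060613
(Column j=1 coincides with Simpson's rule on the same nodes.)

-0.90606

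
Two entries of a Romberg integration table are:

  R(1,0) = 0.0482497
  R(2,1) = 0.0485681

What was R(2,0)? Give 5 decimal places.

From R(2,1) = (4·R(2,0) − R(1,0))/3, solve for R(2,0):
4·R(2,0) = 3·0.0485681 + 0.0482497 = 0.1939540
R(2,0) = 0.0484885

0.04849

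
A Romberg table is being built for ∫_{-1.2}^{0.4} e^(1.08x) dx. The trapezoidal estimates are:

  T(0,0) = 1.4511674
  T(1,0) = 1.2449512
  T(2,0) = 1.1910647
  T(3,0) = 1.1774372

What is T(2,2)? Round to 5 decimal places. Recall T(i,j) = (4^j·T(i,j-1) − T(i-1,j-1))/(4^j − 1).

Richardson extrapolation on the trapezoidal column (denominator 4−1=3):
T(1,1) = (4·1.2449512 − 1.4511674) / 3 = 1.1762125
T(2,1) = 1.1910647 + (1.1910647 − 1.2449512)/3 = 1.1731025
T(2,2) = 1.1731025 + (1.1731025 − 1.1762125)/15 = 1.1728952

1.17290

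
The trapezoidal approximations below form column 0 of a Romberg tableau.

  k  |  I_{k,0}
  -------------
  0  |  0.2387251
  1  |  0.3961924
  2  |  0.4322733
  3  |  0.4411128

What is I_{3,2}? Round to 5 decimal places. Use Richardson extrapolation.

0.44404

I_{2,1} = (4·0.4322733 − 0.3961924) / 3 = 0.4443003
I_{3,1} = (4·0.4411128 − 0.4322733) / 3 = 0.4440593
I_{3,2} = 0.4440593 + (0.4440593 − 0.4443003)/15 = 0.4440432
(Column j=1 coincides with Simpson's rule on the same nodes.)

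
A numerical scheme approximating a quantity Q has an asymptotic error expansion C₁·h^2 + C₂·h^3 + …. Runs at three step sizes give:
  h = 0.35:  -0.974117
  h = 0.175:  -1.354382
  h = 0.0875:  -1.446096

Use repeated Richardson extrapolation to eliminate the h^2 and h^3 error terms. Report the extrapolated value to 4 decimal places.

First eliminate the h^2 term (factor 2^2 = 4):
  B₁ = (4·(-1.354382) − (-0.974117))/3 = -1.481137
  B₂ = (4·(-1.446096) − (-1.354382))/3 = -1.476667
Then eliminate the h^3 term (factor 2^3 = 8):
  (8·(-1.476667) − (-1.481137))/7 = -1.476028

-1.4760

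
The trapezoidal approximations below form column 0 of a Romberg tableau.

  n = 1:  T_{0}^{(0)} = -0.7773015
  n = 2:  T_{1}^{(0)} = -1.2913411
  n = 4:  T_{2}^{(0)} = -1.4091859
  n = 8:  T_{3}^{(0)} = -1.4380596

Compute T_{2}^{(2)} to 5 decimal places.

-1.44752

T_{1}^{(1)} = (4·(-1.2913411) − (-0.7773015)) / 3 = -1.4626876
T_{2}^{(1)} = -1.4091859 + (-1.4091859 − (-1.2913411))/3 = -1.4484675
T_{2}^{(2)} = -1.4484675 + (-1.4484675 − (-1.4626876))/15 = -1.4475195
(Column j=1 coincides with Simpson's rule on the same nodes.)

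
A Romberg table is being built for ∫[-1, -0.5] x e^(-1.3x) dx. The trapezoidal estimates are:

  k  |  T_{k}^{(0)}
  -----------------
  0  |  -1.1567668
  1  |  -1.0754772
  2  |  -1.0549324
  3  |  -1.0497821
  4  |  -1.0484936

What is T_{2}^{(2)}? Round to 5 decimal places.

Richardson extrapolation on the trapezoidal column (denominator 4−1=3):
T_{1}^{(1)} = -1.0754772 + (-1.0754772 − (-1.1567668))/3 = -1.0483807
T_{2}^{(1)} = -1.0549324 + (-1.0549324 − (-1.0754772))/3 = -1.0480841
T_{2}^{(2)} = (16·(-1.0480841) − (-1.0483807)) / 15 = -1.0480643
(Column j=1 coincides with Simpson's rule on the same nodes.)

-1.04806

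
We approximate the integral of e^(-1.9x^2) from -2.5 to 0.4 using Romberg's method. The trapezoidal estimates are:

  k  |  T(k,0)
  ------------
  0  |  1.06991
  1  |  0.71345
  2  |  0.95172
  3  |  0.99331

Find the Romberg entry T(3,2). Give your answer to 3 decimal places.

T(2,1) = (4·0.95172 − 0.71345) / 3 = 1.03114
T(3,1) = 0.99331 + (0.99331 − 0.95172)/3 = 1.00717
T(3,2) = 1.00717 + (1.00717 − 1.03114)/15 = 1.00557
(Column j=1 coincides with Simpson's rule on the same nodes.)

1.006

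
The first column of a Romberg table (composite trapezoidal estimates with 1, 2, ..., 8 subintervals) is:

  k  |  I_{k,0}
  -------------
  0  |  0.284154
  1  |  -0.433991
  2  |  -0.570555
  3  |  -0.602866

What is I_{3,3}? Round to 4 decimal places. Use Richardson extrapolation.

-0.6135

Richardson extrapolation on the trapezoidal column (denominator 4−1=3):
I_{1,1} = -0.433991 + (-0.433991 − 0.284154)/3 = -0.673373
I_{2,1} = -0.570555 + (-0.570555 − (-0.433991))/3 = -0.616076
I_{3,1} = (4·(-0.602866) − (-0.570555)) / 3 = -0.613636
I_{2,2} = (16·(-0.616076) − (-0.673373)) / 15 = -0.612256
I_{3,2} = (16·(-0.613636) − (-0.616076)) / 15 = -0.613473
I_{3,3} = -0.613473 + (-0.613473 − (-0.612256))/63 = -0.613492
(Column j=1 coincides with Simpson's rule on the same nodes.)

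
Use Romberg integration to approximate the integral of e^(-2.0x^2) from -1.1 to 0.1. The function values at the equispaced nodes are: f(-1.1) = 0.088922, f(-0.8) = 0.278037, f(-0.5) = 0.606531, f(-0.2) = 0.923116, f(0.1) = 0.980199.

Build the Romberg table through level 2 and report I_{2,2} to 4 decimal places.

0.7093

I_{0,0} (trapezoid, 1 panel, h=1.2000): 0.641473
I_{1,0} (trapezoid, 2 panels, h=0.6000): 0.684655
I_{2,0} (trapezoid, 4 panels, h=0.3000): 0.702673
I_{1,1} = 0.684655 + (0.684655 − 0.641473)/3 = 0.699049
I_{2,1} = 0.702673 + (0.702673 − 0.684655)/3 = 0.708679
I_{2,2} = 0.708679 + (0.708679 − 0.699049)/15 = 0.709321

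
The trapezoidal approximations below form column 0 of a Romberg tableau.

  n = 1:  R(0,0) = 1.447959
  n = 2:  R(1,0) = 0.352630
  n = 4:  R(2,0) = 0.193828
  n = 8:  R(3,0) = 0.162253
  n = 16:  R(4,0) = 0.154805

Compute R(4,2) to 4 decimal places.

0.1524

R(3,1) = 0.162253 + (0.162253 − 0.193828)/3 = 0.151728
R(4,1) = (4·0.154805 − 0.162253) / 3 = 0.152322
R(4,2) = 0.152322 + (0.152322 − 0.151728)/15 = 0.152362
(Column j=1 coincides with Simpson's rule on the same nodes.)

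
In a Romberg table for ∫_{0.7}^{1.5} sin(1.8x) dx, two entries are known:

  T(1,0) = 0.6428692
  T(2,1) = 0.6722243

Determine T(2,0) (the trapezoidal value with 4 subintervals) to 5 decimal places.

0.66489

From T(2,1) = (4·T(2,0) − T(1,0))/3, solve for T(2,0):
4·T(2,0) = 3·0.6722243 + 0.6428692 = 2.6595421
T(2,0) = 0.6648855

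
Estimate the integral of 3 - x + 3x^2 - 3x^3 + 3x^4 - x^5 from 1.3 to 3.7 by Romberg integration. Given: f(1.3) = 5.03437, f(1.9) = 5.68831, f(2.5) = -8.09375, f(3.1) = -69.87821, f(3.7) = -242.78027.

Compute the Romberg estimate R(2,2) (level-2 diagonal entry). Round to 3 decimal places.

-101.745

R(0,0) (trapezoid, 1 panel, h=2.4000): -285.29508
R(1,0) (trapezoid, 2 panels, h=1.2000): -152.36004
R(2,0) (trapezoid, 4 panels, h=0.6000): -114.69396
R(1,1) = -152.36004 + (-152.36004 − (-285.29508))/3 = -108.04836
R(2,1) = -114.69396 + (-114.69396 − (-152.36004))/3 = -102.13860
R(2,2) = -102.13860 + (-102.13860 − (-108.04836))/15 = -101.74462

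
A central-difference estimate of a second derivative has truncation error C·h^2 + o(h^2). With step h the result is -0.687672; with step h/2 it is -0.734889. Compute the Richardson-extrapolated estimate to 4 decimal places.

The leading error scales as h^2; refining by a factor of 2 reduces it by 2^2 = 4.
Extrapolated value = (4·A(h/2) − A(h)) / (4 − 1)
= (4·(-0.734889) − (-0.687672)) / 3
= -2.251884 / 3 = -0.750628

-0.7506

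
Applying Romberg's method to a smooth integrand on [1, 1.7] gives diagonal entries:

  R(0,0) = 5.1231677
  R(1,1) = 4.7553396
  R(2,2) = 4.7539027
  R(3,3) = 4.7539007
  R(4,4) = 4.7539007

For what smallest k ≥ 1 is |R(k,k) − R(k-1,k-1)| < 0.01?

k = 2

|R(1,1) − R(0,0)| = 0.3678281 ≥ 0.01
|R(2,2) − R(1,1)| = 0.0014369 < 0.01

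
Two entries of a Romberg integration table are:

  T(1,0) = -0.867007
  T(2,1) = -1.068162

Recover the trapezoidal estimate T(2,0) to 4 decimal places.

From T(2,1) = (4·T(2,0) − T(1,0))/3, solve for T(2,0):
4·T(2,0) = 3·(-1.068162) + (-0.867007) = -4.071493
T(2,0) = -1.017873

-1.0179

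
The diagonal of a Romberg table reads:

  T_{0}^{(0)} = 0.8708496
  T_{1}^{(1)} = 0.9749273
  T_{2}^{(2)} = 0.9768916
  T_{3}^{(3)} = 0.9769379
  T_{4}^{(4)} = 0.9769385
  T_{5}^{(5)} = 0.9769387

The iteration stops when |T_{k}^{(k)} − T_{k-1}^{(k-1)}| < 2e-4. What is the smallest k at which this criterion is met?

k = 3

|T_{1}^{(1)} − T_{0}^{(0)}| = 0.1040777 ≥ 2e-4
|T_{2}^{(2)} − T_{1}^{(1)}| = 0.0019643 ≥ 2e-4
|T_{3}^{(3)} − T_{2}^{(2)}| = 0.0000463 < 2e-4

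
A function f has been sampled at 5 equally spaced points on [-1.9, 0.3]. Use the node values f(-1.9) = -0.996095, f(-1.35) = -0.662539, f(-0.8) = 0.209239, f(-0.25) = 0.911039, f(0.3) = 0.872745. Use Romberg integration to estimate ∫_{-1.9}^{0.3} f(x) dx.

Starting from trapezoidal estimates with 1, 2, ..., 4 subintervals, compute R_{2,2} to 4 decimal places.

0.2347

R_{0,0} (trapezoid, 1 panel, h=2.2000): -0.135685
R_{1,0} (trapezoid, 2 panels, h=1.1000): 0.162320
R_{2,0} (trapezoid, 4 panels, h=0.5500): 0.217835
R_{1,1} = 0.162320 + (0.162320 − (-0.135685))/3 = 0.261655
R_{2,1} = 0.217835 + (0.217835 − 0.162320)/3 = 0.236340
R_{2,2} = 0.236340 + (0.236340 − 0.261655)/15 = 0.234652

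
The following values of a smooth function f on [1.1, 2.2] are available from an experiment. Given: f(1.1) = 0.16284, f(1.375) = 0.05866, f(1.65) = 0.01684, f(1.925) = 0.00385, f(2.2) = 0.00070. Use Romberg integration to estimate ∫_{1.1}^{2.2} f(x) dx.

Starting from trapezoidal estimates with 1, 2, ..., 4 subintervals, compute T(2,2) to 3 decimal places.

T(0,0) (trapezoid, 1 panel, h=1.1000): 0.08995
T(1,0) (trapezoid, 2 panels, h=0.5500): 0.05424
T(2,0) (trapezoid, 4 panels, h=0.2750): 0.04431
T(1,1) = 0.05424 + (0.05424 − 0.08995)/3 = 0.04234
T(2,1) = 0.04431 + (0.04431 − 0.05424)/3 = 0.04100
T(2,2) = 0.04100 + (0.04100 − 0.04234)/15 = 0.04091

0.041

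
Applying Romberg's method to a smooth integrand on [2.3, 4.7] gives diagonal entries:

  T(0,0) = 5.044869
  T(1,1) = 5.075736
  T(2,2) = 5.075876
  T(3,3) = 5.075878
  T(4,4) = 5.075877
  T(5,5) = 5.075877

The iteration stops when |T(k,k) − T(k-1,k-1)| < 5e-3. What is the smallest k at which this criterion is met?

|T(1,1) − T(0,0)| = 0.030867 ≥ 5e-3
|T(2,2) − T(1,1)| = 0.000140 < 5e-3

k = 2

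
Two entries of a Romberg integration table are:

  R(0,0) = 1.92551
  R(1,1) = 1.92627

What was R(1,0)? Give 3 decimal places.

From R(1,1) = (4·R(1,0) − R(0,0))/3, solve for R(1,0):
4·R(1,0) = 3·1.92627 + 1.92551 = 7.70432
R(1,0) = 1.92608

1.926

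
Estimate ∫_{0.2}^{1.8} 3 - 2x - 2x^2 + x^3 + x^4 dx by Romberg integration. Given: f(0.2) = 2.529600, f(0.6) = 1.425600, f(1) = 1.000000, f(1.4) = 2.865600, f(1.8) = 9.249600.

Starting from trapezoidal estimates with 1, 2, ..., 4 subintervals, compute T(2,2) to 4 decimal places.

4.1204

T(0,0) (trapezoid, 1 panel, h=1.6000): 9.423360
T(1,0) (trapezoid, 2 panels, h=0.8000): 5.511680
T(2,0) (trapezoid, 4 panels, h=0.4000): 4.472320
T(1,1) = 5.511680 + (5.511680 − 9.423360)/3 = 4.207787
T(2,1) = 4.472320 + (4.472320 − 5.511680)/3 = 4.125867
T(2,2) = 4.125867 + (4.125867 − 4.207787)/15 = 4.120406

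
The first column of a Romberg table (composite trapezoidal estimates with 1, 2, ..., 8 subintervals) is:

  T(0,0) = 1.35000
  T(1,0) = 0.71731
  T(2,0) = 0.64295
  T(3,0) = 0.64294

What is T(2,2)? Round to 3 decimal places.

T(1,1) = (4·0.71731 − 1.35000) / 3 = 0.50641
T(2,1) = 0.64295 + (0.64295 − 0.71731)/3 = 0.61816
T(2,2) = 0.61816 + (0.61816 − 0.50641)/15 = 0.62561
(Column j=1 coincides with Simpson's rule on the same nodes.)

0.626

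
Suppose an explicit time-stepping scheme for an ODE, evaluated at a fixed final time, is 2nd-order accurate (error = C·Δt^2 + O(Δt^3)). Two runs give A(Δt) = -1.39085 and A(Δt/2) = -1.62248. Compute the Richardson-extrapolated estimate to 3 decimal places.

-1.700

The leading error scales as Δt^2; refining by a factor of 2 reduces it by 2^2 = 4.
Extrapolated value = (4·A(Δt/2) − A(Δt)) / (4 − 1)
= (4·(-1.62248) − (-1.39085)) / 3
= -5.09907 / 3 = -1.69969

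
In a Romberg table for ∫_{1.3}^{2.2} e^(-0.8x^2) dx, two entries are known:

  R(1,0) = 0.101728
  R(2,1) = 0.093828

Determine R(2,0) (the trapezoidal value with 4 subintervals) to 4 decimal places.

From R(2,1) = (4·R(2,0) − R(1,0))/3, solve for R(2,0):
4·R(2,0) = 3·0.093828 + 0.101728 = 0.383212
R(2,0) = 0.095803

0.0958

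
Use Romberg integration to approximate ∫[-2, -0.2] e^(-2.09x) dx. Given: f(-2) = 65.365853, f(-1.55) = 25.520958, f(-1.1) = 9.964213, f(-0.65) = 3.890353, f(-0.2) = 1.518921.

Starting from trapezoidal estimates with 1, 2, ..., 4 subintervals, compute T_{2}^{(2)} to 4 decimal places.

30.5785

T_{0}^{(0)} (trapezoid, 1 panel, h=1.8000): 60.196297
T_{1}^{(0)} (trapezoid, 2 panels, h=0.9000): 39.065940
T_{2}^{(0)} (trapezoid, 4 panels, h=0.4500): 32.768060
T_{1}^{(1)} = 39.065940 + (39.065940 − 60.196297)/3 = 32.022488
T_{2}^{(1)} = 32.768060 + (32.768060 − 39.065940)/3 = 30.668767
T_{2}^{(2)} = 30.668767 + (30.668767 − 32.022488)/15 = 30.578519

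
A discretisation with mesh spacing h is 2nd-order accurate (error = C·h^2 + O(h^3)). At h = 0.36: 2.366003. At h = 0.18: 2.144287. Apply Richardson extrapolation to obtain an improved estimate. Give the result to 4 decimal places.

The leading error scales as h^2; refining by a factor of 2 reduces it by 2^2 = 4.
Extrapolated value = (4·A(h/2) − A(h)) / (4 − 1)
= (4·2.144287 − 2.366003) / 3
= 6.211145 / 3 = 2.070382

2.0704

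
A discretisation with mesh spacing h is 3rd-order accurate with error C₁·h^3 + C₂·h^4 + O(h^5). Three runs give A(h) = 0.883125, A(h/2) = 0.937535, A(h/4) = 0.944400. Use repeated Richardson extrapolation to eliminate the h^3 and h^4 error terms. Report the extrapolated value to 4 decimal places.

0.9454

First eliminate the h^3 term (factor 2^3 = 8):
  B₁ = (8·0.937535 − 0.883125)/7 = 0.945308
  B₂ = (8·0.944400 − 0.937535)/7 = 0.945381
Then eliminate the h^4 term (factor 2^4 = 16):
  (16·0.945381 − 0.945308)/15 = 0.945386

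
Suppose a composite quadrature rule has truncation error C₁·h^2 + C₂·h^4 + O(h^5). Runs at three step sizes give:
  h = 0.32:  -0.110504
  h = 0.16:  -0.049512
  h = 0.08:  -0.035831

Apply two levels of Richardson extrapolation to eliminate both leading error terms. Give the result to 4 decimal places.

-0.0314

First eliminate the h^2 term (factor 2^2 = 4):
  B₁ = (4·(-0.049512) − (-0.110504))/3 = -0.029181
  B₂ = (4·(-0.035831) − (-0.049512))/3 = -0.031271
Then eliminate the h^4 term (factor 2^4 = 16):
  (16·(-0.031271) − (-0.029181))/15 = -0.031410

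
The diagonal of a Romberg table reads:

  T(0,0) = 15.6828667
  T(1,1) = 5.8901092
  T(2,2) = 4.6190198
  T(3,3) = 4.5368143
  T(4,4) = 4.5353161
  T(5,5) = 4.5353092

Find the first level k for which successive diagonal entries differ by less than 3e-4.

|T(1,1) − T(0,0)| = 9.7927575 ≥ 3e-4
|T(2,2) − T(1,1)| = 1.2710894 ≥ 3e-4
|T(3,3) − T(2,2)| = 0.0822055 ≥ 3e-4
|T(4,4) − T(3,3)| = 0.0014982 ≥ 3e-4
|T(5,5) − T(4,4)| = 0.0000069 < 3e-4

k = 5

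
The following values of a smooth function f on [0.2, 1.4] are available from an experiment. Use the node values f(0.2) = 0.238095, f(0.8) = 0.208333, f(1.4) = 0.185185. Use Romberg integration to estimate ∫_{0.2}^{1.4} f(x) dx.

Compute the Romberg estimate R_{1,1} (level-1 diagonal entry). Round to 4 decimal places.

0.2513

R_{0,0} (trapezoid, 1 panel, h=1.2000): 0.253968
R_{1,0} (trapezoid, 2 panels, h=0.6000): 0.251984
R_{1,1} = 0.251984 + (0.251984 − 0.253968)/3 = 0.251323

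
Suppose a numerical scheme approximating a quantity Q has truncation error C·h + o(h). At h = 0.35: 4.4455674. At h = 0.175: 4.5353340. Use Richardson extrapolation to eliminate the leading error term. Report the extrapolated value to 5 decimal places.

4.62510

Extrapolated value = (2·A(h/2) − A(h)) / (2 − 1)
= (2·4.5353340 − 4.4455674) / 1
= 4.6251006 / 1 = 4.6251006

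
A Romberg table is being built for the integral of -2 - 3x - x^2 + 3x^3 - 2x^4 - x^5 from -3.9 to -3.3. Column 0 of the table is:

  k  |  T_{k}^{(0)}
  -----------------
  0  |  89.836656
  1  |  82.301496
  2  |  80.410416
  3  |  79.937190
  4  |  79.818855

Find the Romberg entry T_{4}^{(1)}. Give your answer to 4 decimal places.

Richardson extrapolation on the trapezoidal column (denominator 4−1=3):
T_{4}^{(1)} = 79.818855 + (79.818855 − 79.937190)/3 = 79.779410
(Column j=1 coincides with Simpson's rule on the same nodes.)

79.7794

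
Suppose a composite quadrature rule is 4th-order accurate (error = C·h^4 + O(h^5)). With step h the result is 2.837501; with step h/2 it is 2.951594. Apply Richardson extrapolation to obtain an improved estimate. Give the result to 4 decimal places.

2.9592

Extrapolated value = (16·A(h/2) − A(h)) / (16 − 1)
= (16·2.951594 − 2.837501) / 15
= 44.388003 / 15 = 2.959200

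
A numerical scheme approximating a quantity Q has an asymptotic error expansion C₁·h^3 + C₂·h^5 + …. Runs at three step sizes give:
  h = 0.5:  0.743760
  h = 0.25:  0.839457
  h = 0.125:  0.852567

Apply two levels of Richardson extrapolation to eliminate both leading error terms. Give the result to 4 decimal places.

0.8545

First eliminate the h^3 term (factor 2^3 = 8):
  B₁ = (8·0.839457 − 0.743760)/7 = 0.853128
  B₂ = (8·0.852567 − 0.839457)/7 = 0.854440
Then eliminate the h^5 term (factor 2^5 = 32):
  (32·0.854440 − 0.853128)/31 = 0.854482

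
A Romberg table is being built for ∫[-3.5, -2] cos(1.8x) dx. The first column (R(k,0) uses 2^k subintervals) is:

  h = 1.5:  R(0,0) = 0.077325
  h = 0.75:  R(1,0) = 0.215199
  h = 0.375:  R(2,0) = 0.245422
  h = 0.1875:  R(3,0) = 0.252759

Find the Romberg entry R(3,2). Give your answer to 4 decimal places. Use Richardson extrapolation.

Richardson extrapolation on the trapezoidal column (denominator 4−1=3):
R(2,1) = (4·0.245422 − 0.215199) / 3 = 0.255496
R(3,1) = (4·0.252759 − 0.245422) / 3 = 0.255205
R(3,2) = 0.255205 + (0.255205 − 0.255496)/15 = 0.255186

0.2552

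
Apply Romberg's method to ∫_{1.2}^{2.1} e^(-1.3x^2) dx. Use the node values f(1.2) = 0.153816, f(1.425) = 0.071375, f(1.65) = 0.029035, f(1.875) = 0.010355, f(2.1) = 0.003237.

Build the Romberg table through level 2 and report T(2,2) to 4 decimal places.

0.0406

T(0,0) (trapezoid, 1 panel, h=0.9000): 0.070674
T(1,0) (trapezoid, 2 panels, h=0.4500): 0.048403
T(2,0) (trapezoid, 4 panels, h=0.2250): 0.042591
T(1,1) = 0.048403 + (0.048403 − 0.070674)/3 = 0.040979
T(2,1) = 0.042591 + (0.042591 − 0.048403)/3 = 0.040654
T(2,2) = 0.040654 + (0.040654 − 0.040979)/15 = 0.040632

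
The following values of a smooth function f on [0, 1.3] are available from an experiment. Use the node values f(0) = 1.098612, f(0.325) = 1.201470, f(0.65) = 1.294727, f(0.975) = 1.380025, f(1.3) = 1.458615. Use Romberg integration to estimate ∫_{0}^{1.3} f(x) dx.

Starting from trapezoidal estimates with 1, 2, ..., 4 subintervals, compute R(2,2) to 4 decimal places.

1.6762

R(0,0) (trapezoid, 1 panel, h=1.3000): 1.662198
R(1,0) (trapezoid, 2 panels, h=0.6500): 1.672671
R(2,0) (trapezoid, 4 panels, h=0.3250): 1.675322
R(1,1) = 1.672671 + (1.672671 − 1.662198)/3 = 1.676162
R(2,1) = 1.675322 + (1.675322 − 1.672671)/3 = 1.676206
R(2,2) = 1.676206 + (1.676206 − 1.676162)/15 = 1.676209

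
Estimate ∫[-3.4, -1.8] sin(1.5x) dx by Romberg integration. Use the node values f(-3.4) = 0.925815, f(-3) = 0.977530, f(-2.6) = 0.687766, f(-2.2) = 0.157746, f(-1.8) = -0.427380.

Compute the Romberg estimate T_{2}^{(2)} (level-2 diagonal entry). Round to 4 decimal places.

0.8546

T_{0}^{(0)} (trapezoid, 1 panel, h=1.6000): 0.398748
T_{1}^{(0)} (trapezoid, 2 panels, h=0.8000): 0.749587
T_{2}^{(0)} (trapezoid, 4 panels, h=0.4000): 0.828904
T_{1}^{(1)} = 0.749587 + (0.749587 − 0.398748)/3 = 0.866533
T_{2}^{(1)} = 0.828904 + (0.828904 − 0.749587)/3 = 0.855343
T_{2}^{(2)} = 0.855343 + (0.855343 − 0.866533)/15 = 0.854597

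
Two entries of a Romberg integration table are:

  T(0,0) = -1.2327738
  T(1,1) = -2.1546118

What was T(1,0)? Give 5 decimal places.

From T(1,1) = (4·T(1,0) − T(0,0))/3, solve for T(1,0):
4·T(1,0) = 3·(-2.1546118) + (-1.2327738) = -7.6966092
T(1,0) = -1.9241523

-1.92415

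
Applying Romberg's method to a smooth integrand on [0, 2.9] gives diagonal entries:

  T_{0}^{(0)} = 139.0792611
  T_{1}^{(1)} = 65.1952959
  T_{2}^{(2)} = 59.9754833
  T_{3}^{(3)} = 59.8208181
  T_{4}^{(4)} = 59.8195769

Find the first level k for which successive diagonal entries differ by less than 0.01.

k = 4

|T_{1}^{(1)} − T_{0}^{(0)}| = 73.8839652 ≥ 0.01
|T_{2}^{(2)} − T_{1}^{(1)}| = 5.2198126 ≥ 0.01
|T_{3}^{(3)} − T_{2}^{(2)}| = 0.1546652 ≥ 0.01
|T_{4}^{(4)} − T_{3}^{(3)}| = 0.0012412 < 0.01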